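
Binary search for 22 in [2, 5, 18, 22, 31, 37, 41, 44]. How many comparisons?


Search for 22:
[0,7] mid=3 arr[3]=22
Total: 1 comparisons


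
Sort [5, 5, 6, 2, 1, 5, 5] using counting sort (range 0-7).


Count array: [0, 1, 1, 0, 0, 4, 1, 0]
Reconstruct: [1, 2, 5, 5, 5, 5, 6]


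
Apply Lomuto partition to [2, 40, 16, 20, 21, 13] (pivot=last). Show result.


Elements <= 13 go left of pivot.
Result: [2, 13, 16, 20, 21, 40], pivot at index 1


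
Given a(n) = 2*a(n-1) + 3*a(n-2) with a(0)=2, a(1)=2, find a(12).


Build bottom-up:
...a(10)=59050, a(11)=177146, a(12)=2*177146+3*59050=531442


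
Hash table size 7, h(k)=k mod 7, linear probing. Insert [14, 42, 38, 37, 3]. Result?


Insertions: 14->slot 0; 42->slot 1; 38->slot 3; 37->slot 2; 3->slot 4
Table: [14, 42, 37, 38, 3, None, None]


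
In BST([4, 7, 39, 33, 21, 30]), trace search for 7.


BST root = 4
Search for 7: compare at each node
Path: [4, 7]


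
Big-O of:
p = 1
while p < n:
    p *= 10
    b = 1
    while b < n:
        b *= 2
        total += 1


Per nesting level: O(log n) * O(log n) = O((log n)^2)
Complexity: O((log n)^2)


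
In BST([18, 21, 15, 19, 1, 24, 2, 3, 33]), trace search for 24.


BST root = 18
Search for 24: compare at each node
Path: [18, 21, 24]


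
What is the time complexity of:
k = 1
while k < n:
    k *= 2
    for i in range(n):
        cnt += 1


Per nesting level: O(log n) * O(n) = O(n log n)
Complexity: O(n log n)


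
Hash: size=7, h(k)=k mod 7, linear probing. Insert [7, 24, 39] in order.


Insertions: 7->slot 0; 24->slot 3; 39->slot 4
Table: [7, None, None, 24, 39, None, None]


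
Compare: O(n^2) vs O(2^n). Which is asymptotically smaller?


quadratic grows slower than exponential
O(n^2) is asymptotically smaller; O(2^n) grows faster


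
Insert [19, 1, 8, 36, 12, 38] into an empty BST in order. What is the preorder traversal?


Root = 19; build tree by BST insertion.
Preorder traversal: [19, 1, 8, 12, 36, 38]


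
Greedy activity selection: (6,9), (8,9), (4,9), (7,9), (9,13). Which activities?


Greedy: pick earliest-ending, then skip overlaps.
Selected (2 activities): [(6, 9), (9, 13)]


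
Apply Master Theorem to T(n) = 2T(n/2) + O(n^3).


a=2, b=2, c=3. log_2(2)=1 < c=3. Case 3: O(n^c) = O(n^3)
Complexity: O(n^3)


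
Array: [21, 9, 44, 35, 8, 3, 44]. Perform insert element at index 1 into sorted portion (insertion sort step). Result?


After one pass: [9, 21, 44, 35, 8, 3, 44]


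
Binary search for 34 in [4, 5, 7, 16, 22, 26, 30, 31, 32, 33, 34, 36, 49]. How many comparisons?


Search for 34:
[0,12] mid=6 arr[6]=30
[7,12] mid=9 arr[9]=33
[10,12] mid=11 arr[11]=36
[10,10] mid=10 arr[10]=34
Total: 4 comparisons


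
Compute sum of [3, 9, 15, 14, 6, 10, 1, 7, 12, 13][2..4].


Prefix sums: [0, 3, 12, 27, 41, 47, 57, 58, 65, 77, 90]
Sum[2..4] = prefix[5] - prefix[2] = 47 - 12 = 35


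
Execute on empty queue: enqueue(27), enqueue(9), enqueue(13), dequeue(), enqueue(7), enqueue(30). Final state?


enqueue(27) -> [27]
enqueue(9) -> [27, 9]
enqueue(13) -> [27, 9, 13]
dequeue() returns 27 -> [9, 13]
enqueue(7) -> [9, 13, 7]
enqueue(30) -> [9, 13, 7, 30]
Final queue (front to back): [9, 13, 7, 30]


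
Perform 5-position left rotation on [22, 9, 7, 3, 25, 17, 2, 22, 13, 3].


Left rotate by 5: [17, 2, 22, 13, 3, 22, 9, 7, 3, 25]


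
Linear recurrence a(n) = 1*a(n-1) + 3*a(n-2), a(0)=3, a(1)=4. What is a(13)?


Build bottom-up:
...a(11)=21163, a(12)=48787, a(13)=1*48787+3*21163=112276


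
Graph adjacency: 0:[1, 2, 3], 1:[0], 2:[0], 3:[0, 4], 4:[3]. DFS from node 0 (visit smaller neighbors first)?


DFS stack-based: start with [0]
Visit order: [0, 1, 2, 3, 4]


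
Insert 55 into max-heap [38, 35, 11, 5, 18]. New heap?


Append 55: [38, 35, 11, 5, 18, 55]
Bubble up: swap idx 5(55) with idx 2(11); swap idx 2(55) with idx 0(38)
Result: [55, 35, 38, 5, 18, 11]


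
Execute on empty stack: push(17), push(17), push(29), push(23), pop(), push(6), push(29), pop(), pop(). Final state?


push(17) -> [17]
push(17) -> [17, 17]
push(29) -> [17, 17, 29]
push(23) -> [17, 17, 29, 23]
pop() returns 23 -> [17, 17, 29]
push(6) -> [17, 17, 29, 6]
push(29) -> [17, 17, 29, 6, 29]
pop() returns 29 -> [17, 17, 29, 6]
pop() returns 6 -> [17, 17, 29]
Final stack (bottom to top): [17, 17, 29]


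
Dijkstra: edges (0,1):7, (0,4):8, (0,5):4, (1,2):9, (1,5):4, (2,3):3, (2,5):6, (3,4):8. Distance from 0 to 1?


Dijkstra from 0:
Distances: {0: 0, 1: 7, 2: 10, 3: 13, 4: 8, 5: 4}
Shortest distance to 1 = 7, path = [0, 1]


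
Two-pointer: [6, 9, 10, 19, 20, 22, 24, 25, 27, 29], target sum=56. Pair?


Two pointers: lo=0, hi=9
Found pair: (27, 29) summing to 56


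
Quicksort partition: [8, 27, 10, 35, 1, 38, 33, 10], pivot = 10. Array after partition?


Elements <= 10 go left of pivot.
Result: [8, 10, 1, 10, 27, 38, 33, 35], pivot at index 3


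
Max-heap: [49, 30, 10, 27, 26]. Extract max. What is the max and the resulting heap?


Max = 49
Replace root with last, heapify down
Resulting heap: [30, 27, 10, 26]


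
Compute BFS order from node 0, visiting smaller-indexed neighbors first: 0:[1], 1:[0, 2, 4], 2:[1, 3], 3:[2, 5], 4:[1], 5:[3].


BFS queue: start with [0]
Visit order: [0, 1, 2, 4, 3, 5]


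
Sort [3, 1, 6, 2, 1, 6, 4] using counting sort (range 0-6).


Count array: [0, 2, 1, 1, 1, 0, 2]
Reconstruct: [1, 1, 2, 3, 4, 6, 6]


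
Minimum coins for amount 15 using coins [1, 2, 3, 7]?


dp[0]=0; dp[i]=1+min(dp[i-c] for c in coins)
...dp[10]=2, dp[11]=3, dp[12]=3, dp[13]=3, dp[14]=2, dp[15]=3
Minimum coins for 15 = 3


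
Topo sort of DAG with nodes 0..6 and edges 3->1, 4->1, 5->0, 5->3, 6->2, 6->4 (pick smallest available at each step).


Kahn's algorithm, process smallest node first
Order: [5, 0, 3, 6, 2, 4, 1]


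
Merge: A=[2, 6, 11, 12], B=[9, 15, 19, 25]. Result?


Compare heads, take smaller each step.
Merged: [2, 6, 9, 11, 12, 15, 19, 25]


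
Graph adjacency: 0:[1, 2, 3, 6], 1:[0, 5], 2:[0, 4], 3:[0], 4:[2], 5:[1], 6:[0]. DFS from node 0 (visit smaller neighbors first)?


DFS stack-based: start with [0]
Visit order: [0, 1, 5, 2, 4, 3, 6]


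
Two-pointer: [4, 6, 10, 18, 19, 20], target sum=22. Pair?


Two pointers: lo=0, hi=5
Found pair: (4, 18) summing to 22


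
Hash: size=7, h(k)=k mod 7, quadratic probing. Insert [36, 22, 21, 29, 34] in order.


Insertions: 36->slot 1; 22->slot 2; 21->slot 0; 29->slot 5; 34->slot 6
Table: [21, 36, 22, None, None, 29, 34]


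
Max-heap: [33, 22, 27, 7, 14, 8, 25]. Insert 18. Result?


Append 18: [33, 22, 27, 7, 14, 8, 25, 18]
Bubble up: swap idx 7(18) with idx 3(7)
Result: [33, 22, 27, 18, 14, 8, 25, 7]


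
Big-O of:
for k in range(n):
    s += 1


Per nesting level: O(n) = O(n)
Complexity: O(n)


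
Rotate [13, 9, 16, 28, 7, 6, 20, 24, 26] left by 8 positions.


Left rotate by 8: [26, 13, 9, 16, 28, 7, 6, 20, 24]


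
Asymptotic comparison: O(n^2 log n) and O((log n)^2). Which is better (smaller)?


polylogarithmic grows slower than n^2 log n
O((log n)^2) is asymptotically smaller; O(n^2 log n) grows faster


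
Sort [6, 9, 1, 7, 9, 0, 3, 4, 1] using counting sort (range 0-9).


Count array: [1, 2, 0, 1, 1, 0, 1, 1, 0, 2]
Reconstruct: [0, 1, 1, 3, 4, 6, 7, 9, 9]


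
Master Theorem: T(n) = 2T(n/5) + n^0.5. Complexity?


a=2, b=5, c=0.5. log_5(2)=0.431 < c=0.5. Case 3: O(n^c) = O(sqrt(n))
Complexity: O(sqrt(n))


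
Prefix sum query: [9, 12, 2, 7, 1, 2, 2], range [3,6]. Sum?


Prefix sums: [0, 9, 21, 23, 30, 31, 33, 35]
Sum[3..6] = prefix[7] - prefix[3] = 35 - 23 = 12


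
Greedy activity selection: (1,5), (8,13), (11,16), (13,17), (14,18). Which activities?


Greedy: pick earliest-ending, then skip overlaps.
Selected (3 activities): [(1, 5), (8, 13), (13, 17)]


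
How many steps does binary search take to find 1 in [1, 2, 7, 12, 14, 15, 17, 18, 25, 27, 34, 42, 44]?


Search for 1:
[0,12] mid=6 arr[6]=17
[0,5] mid=2 arr[2]=7
[0,1] mid=0 arr[0]=1
Total: 3 comparisons


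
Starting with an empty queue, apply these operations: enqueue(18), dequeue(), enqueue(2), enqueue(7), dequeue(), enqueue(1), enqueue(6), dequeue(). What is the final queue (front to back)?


enqueue(18) -> [18]
dequeue() returns 18 -> []
enqueue(2) -> [2]
enqueue(7) -> [2, 7]
dequeue() returns 2 -> [7]
enqueue(1) -> [7, 1]
enqueue(6) -> [7, 1, 6]
dequeue() returns 7 -> [1, 6]
Final queue (front to back): [1, 6]


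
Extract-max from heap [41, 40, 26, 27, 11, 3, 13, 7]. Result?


Max = 41
Replace root with last, heapify down
Resulting heap: [40, 27, 26, 7, 11, 3, 13]


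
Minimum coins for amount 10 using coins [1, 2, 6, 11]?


dp[0]=0; dp[i]=1+min(dp[i-c] for c in coins)
...dp[5]=3, dp[6]=1, dp[7]=2, dp[8]=2, dp[9]=3, dp[10]=3
Minimum coins for 10 = 3


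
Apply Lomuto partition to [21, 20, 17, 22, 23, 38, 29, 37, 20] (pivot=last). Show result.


Elements <= 20 go left of pivot.
Result: [20, 17, 20, 22, 23, 38, 29, 37, 21], pivot at index 2


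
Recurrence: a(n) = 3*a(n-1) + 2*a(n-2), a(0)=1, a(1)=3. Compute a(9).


Build bottom-up:
...a(7)=6279, a(8)=22363, a(9)=3*22363+2*6279=79647


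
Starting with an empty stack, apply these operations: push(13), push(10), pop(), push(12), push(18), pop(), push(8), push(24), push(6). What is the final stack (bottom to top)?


push(13) -> [13]
push(10) -> [13, 10]
pop() returns 10 -> [13]
push(12) -> [13, 12]
push(18) -> [13, 12, 18]
pop() returns 18 -> [13, 12]
push(8) -> [13, 12, 8]
push(24) -> [13, 12, 8, 24]
push(6) -> [13, 12, 8, 24, 6]
Final stack (bottom to top): [13, 12, 8, 24, 6]


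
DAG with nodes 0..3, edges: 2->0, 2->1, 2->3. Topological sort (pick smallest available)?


Kahn's algorithm, process smallest node first
Order: [2, 0, 1, 3]


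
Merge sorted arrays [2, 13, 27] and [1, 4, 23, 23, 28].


Compare heads, take smaller each step.
Merged: [1, 2, 4, 13, 23, 23, 27, 28]


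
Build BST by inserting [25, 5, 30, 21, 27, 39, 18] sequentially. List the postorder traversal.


Root = 25; build tree by BST insertion.
Postorder traversal: [18, 21, 5, 27, 39, 30, 25]


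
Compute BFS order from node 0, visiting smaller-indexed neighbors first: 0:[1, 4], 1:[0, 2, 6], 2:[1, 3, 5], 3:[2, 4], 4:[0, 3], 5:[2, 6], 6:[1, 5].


BFS queue: start with [0]
Visit order: [0, 1, 4, 2, 6, 3, 5]


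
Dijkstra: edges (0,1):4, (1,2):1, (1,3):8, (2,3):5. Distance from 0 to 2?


Dijkstra from 0:
Distances: {0: 0, 1: 4, 2: 5, 3: 10}
Shortest distance to 2 = 5, path = [0, 1, 2]


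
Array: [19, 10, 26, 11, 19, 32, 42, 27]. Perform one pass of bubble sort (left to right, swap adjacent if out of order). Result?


After one pass: [10, 19, 11, 19, 26, 32, 27, 42]


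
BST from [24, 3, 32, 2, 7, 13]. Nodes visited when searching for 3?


BST root = 24
Search for 3: compare at each node
Path: [24, 3]


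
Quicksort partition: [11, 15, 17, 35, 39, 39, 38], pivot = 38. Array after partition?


Elements <= 38 go left of pivot.
Result: [11, 15, 17, 35, 38, 39, 39], pivot at index 4


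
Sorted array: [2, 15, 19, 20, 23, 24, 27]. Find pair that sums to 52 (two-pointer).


Two pointers: lo=0, hi=6
No pair sums to 52


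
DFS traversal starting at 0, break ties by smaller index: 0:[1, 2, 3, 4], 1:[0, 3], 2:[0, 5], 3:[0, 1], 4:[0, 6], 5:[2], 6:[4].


DFS stack-based: start with [0]
Visit order: [0, 1, 3, 2, 5, 4, 6]


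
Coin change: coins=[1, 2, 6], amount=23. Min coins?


dp[0]=0; dp[i]=1+min(dp[i-c] for c in coins)
...dp[18]=3, dp[19]=4, dp[20]=4, dp[21]=5, dp[22]=5, dp[23]=6
Minimum coins for 23 = 6


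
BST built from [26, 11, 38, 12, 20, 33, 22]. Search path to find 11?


BST root = 26
Search for 11: compare at each node
Path: [26, 11]


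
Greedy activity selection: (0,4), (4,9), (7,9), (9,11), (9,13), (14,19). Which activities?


Greedy: pick earliest-ending, then skip overlaps.
Selected (4 activities): [(0, 4), (4, 9), (9, 11), (14, 19)]


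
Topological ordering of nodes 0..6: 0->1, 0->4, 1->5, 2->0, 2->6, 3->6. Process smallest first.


Kahn's algorithm, process smallest node first
Order: [2, 0, 1, 3, 4, 5, 6]


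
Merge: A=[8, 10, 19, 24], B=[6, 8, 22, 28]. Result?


Compare heads, take smaller each step.
Merged: [6, 8, 8, 10, 19, 22, 24, 28]


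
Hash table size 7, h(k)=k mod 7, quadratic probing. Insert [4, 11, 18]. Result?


Insertions: 4->slot 4; 11->slot 5; 18->slot 1
Table: [None, 18, None, None, 4, 11, None]


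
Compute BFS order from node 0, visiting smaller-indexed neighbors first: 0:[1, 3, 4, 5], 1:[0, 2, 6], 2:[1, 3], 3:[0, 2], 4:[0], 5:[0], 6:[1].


BFS queue: start with [0]
Visit order: [0, 1, 3, 4, 5, 2, 6]


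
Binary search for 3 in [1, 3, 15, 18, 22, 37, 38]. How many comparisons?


Search for 3:
[0,6] mid=3 arr[3]=18
[0,2] mid=1 arr[1]=3
Total: 2 comparisons


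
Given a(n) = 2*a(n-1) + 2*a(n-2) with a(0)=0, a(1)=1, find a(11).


Build bottom-up:
...a(9)=2448, a(10)=6688, a(11)=2*6688+2*2448=18272


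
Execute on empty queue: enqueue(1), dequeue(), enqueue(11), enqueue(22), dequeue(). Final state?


enqueue(1) -> [1]
dequeue() returns 1 -> []
enqueue(11) -> [11]
enqueue(22) -> [11, 22]
dequeue() returns 11 -> [22]
Final queue (front to back): [22]


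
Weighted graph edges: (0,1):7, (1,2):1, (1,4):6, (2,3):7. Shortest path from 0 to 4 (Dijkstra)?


Dijkstra from 0:
Distances: {0: 0, 1: 7, 2: 8, 3: 15, 4: 13}
Shortest distance to 4 = 13, path = [0, 1, 4]


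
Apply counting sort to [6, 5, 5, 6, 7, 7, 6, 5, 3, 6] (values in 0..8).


Count array: [0, 0, 0, 1, 0, 3, 4, 2, 0]
Reconstruct: [3, 5, 5, 5, 6, 6, 6, 6, 7, 7]


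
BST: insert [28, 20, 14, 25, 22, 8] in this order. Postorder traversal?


Root = 28; build tree by BST insertion.
Postorder traversal: [8, 14, 22, 25, 20, 28]


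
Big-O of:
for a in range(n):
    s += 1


Per nesting level: O(n) = O(n)
Complexity: O(n)


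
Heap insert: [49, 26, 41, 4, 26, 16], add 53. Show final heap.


Append 53: [49, 26, 41, 4, 26, 16, 53]
Bubble up: swap idx 6(53) with idx 2(41); swap idx 2(53) with idx 0(49)
Result: [53, 26, 49, 4, 26, 16, 41]


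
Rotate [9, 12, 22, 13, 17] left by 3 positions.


Left rotate by 3: [13, 17, 9, 12, 22]


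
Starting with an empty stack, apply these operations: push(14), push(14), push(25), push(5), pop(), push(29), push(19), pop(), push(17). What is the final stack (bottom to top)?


push(14) -> [14]
push(14) -> [14, 14]
push(25) -> [14, 14, 25]
push(5) -> [14, 14, 25, 5]
pop() returns 5 -> [14, 14, 25]
push(29) -> [14, 14, 25, 29]
push(19) -> [14, 14, 25, 29, 19]
pop() returns 19 -> [14, 14, 25, 29]
push(17) -> [14, 14, 25, 29, 17]
Final stack (bottom to top): [14, 14, 25, 29, 17]


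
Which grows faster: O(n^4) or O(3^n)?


quartic grows slower than exponential (base 3)
O(n^4) is asymptotically smaller; O(3^n) grows faster


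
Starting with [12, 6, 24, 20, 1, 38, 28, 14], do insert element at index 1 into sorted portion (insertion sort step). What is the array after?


After one pass: [6, 12, 24, 20, 1, 38, 28, 14]


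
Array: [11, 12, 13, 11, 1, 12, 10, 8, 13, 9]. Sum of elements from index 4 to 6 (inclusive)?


Prefix sums: [0, 11, 23, 36, 47, 48, 60, 70, 78, 91, 100]
Sum[4..6] = prefix[7] - prefix[4] = 70 - 47 = 23


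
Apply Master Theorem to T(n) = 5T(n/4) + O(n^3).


a=5, b=4, c=3. log_4(5)=1.161 < c=3. Case 3: O(n^c) = O(n^3)
Complexity: O(n^3)


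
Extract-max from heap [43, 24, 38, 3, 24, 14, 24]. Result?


Max = 43
Replace root with last, heapify down
Resulting heap: [38, 24, 24, 3, 24, 14]


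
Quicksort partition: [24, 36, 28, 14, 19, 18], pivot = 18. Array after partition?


Elements <= 18 go left of pivot.
Result: [14, 18, 28, 24, 19, 36], pivot at index 1


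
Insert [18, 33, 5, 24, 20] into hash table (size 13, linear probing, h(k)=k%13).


Insertions: 18->slot 5; 33->slot 7; 5->slot 6; 24->slot 11; 20->slot 8
Table: [None, None, None, None, None, 18, 5, 33, 20, None, None, 24, None]


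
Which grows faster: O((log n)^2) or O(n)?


polylogarithmic grows slower than linear
O((log n)^2) is asymptotically smaller; O(n) grows faster


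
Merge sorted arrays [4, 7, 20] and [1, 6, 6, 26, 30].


Compare heads, take smaller each step.
Merged: [1, 4, 6, 6, 7, 20, 26, 30]


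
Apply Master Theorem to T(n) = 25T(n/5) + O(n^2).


a=25, b=5, c=2. log_5(25)=2 = c=2. Case 2: O(n^c log n) = O(n^2 log n)
Complexity: O(n^2 log n)


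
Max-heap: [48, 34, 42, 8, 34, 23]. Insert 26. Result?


Append 26: [48, 34, 42, 8, 34, 23, 26]
Bubble up: no swaps needed
Result: [48, 34, 42, 8, 34, 23, 26]


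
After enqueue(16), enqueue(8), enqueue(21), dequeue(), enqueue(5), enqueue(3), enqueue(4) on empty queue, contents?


enqueue(16) -> [16]
enqueue(8) -> [16, 8]
enqueue(21) -> [16, 8, 21]
dequeue() returns 16 -> [8, 21]
enqueue(5) -> [8, 21, 5]
enqueue(3) -> [8, 21, 5, 3]
enqueue(4) -> [8, 21, 5, 3, 4]
Final queue (front to back): [8, 21, 5, 3, 4]


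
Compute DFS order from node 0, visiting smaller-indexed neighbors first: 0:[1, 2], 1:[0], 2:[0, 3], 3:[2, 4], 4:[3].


DFS stack-based: start with [0]
Visit order: [0, 1, 2, 3, 4]


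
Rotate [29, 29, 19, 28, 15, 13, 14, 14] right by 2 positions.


Right rotate by 2: [14, 14, 29, 29, 19, 28, 15, 13]


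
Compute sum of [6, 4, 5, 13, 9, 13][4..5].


Prefix sums: [0, 6, 10, 15, 28, 37, 50]
Sum[4..5] = prefix[6] - prefix[4] = 50 - 28 = 22


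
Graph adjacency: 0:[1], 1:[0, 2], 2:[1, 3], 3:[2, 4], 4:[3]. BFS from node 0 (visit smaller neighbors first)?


BFS queue: start with [0]
Visit order: [0, 1, 2, 3, 4]


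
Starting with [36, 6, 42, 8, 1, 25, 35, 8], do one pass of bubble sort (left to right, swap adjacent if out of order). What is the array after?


After one pass: [6, 36, 8, 1, 25, 35, 8, 42]


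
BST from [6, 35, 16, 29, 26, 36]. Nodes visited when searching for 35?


BST root = 6
Search for 35: compare at each node
Path: [6, 35]


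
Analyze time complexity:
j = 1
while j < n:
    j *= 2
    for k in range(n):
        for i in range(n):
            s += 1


Per nesting level: O(log n) * O(n) * O(n) = O(n^2 log n)
Complexity: O(n^2 log n)


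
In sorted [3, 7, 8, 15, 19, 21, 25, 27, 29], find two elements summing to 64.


Two pointers: lo=0, hi=8
No pair sums to 64


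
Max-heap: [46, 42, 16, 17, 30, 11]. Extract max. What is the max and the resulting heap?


Max = 46
Replace root with last, heapify down
Resulting heap: [42, 30, 16, 17, 11]


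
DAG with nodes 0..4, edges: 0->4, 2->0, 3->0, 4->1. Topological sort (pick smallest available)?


Kahn's algorithm, process smallest node first
Order: [2, 3, 0, 4, 1]


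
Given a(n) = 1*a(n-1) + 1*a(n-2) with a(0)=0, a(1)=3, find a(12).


Build bottom-up:
...a(10)=165, a(11)=267, a(12)=1*267+1*165=432


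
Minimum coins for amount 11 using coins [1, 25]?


dp[0]=0; dp[i]=1+min(dp[i-c] for c in coins)
...dp[6]=6, dp[7]=7, dp[8]=8, dp[9]=9, dp[10]=10, dp[11]=11
Minimum coins for 11 = 11


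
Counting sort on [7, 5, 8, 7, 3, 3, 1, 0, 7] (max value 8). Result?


Count array: [1, 1, 0, 2, 0, 1, 0, 3, 1]
Reconstruct: [0, 1, 3, 3, 5, 7, 7, 7, 8]


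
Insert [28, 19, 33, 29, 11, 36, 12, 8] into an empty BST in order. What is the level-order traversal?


Root = 28; build tree by BST insertion.
Level-Order traversal: [28, 19, 33, 11, 29, 36, 8, 12]


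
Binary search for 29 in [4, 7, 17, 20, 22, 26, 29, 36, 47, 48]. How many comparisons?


Search for 29:
[0,9] mid=4 arr[4]=22
[5,9] mid=7 arr[7]=36
[5,6] mid=5 arr[5]=26
[6,6] mid=6 arr[6]=29
Total: 4 comparisons


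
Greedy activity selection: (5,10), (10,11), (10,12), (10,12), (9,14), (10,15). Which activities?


Greedy: pick earliest-ending, then skip overlaps.
Selected (2 activities): [(5, 10), (10, 11)]


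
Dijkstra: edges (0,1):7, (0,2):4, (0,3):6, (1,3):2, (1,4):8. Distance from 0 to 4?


Dijkstra from 0:
Distances: {0: 0, 1: 7, 2: 4, 3: 6, 4: 15}
Shortest distance to 4 = 15, path = [0, 1, 4]


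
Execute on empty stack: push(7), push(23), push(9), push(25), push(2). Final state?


push(7) -> [7]
push(23) -> [7, 23]
push(9) -> [7, 23, 9]
push(25) -> [7, 23, 9, 25]
push(2) -> [7, 23, 9, 25, 2]
Final stack (bottom to top): [7, 23, 9, 25, 2]


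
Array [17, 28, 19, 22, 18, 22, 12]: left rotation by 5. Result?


Left rotate by 5: [22, 12, 17, 28, 19, 22, 18]


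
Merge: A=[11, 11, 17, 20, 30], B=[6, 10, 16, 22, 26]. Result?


Compare heads, take smaller each step.
Merged: [6, 10, 11, 11, 16, 17, 20, 22, 26, 30]


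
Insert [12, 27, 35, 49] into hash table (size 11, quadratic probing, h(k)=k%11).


Insertions: 12->slot 1; 27->slot 5; 35->slot 2; 49->slot 6
Table: [None, 12, 35, None, None, 27, 49, None, None, None, None]


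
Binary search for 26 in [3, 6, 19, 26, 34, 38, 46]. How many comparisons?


Search for 26:
[0,6] mid=3 arr[3]=26
Total: 1 comparisons


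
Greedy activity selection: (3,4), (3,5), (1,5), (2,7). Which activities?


Greedy: pick earliest-ending, then skip overlaps.
Selected (1 activities): [(3, 4)]


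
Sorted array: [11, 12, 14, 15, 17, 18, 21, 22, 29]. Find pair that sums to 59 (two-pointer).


Two pointers: lo=0, hi=8
No pair sums to 59


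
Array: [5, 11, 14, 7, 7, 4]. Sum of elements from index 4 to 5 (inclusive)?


Prefix sums: [0, 5, 16, 30, 37, 44, 48]
Sum[4..5] = prefix[6] - prefix[4] = 48 - 37 = 11


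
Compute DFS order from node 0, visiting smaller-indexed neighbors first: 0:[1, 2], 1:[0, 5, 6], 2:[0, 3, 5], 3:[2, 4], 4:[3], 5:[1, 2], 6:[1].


DFS stack-based: start with [0]
Visit order: [0, 1, 5, 2, 3, 4, 6]


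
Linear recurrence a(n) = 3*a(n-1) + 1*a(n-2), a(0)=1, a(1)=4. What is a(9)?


Build bottom-up:
...a(7)=5116, a(8)=16897, a(9)=3*16897+1*5116=55807


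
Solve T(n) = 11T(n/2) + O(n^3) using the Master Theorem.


a=11, b=2, c=3. log_2(11)=3.459 > c=3. Case 1: O(n^log_b(a)) = O(n^3.459)
Complexity: O(n^3.459)


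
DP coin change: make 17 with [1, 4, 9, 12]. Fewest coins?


dp[0]=0; dp[i]=1+min(dp[i-c] for c in coins)
...dp[12]=1, dp[13]=2, dp[14]=3, dp[15]=4, dp[16]=2, dp[17]=3
Minimum coins for 17 = 3


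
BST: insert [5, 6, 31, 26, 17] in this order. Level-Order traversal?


Root = 5; build tree by BST insertion.
Level-Order traversal: [5, 6, 31, 26, 17]


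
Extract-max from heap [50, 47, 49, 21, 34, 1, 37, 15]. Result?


Max = 50
Replace root with last, heapify down
Resulting heap: [49, 47, 37, 21, 34, 1, 15]


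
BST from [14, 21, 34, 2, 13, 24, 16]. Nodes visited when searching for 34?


BST root = 14
Search for 34: compare at each node
Path: [14, 21, 34]


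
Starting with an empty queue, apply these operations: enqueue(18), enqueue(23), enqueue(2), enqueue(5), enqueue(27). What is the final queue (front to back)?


enqueue(18) -> [18]
enqueue(23) -> [18, 23]
enqueue(2) -> [18, 23, 2]
enqueue(5) -> [18, 23, 2, 5]
enqueue(27) -> [18, 23, 2, 5, 27]
Final queue (front to back): [18, 23, 2, 5, 27]


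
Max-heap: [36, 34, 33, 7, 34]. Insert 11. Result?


Append 11: [36, 34, 33, 7, 34, 11]
Bubble up: no swaps needed
Result: [36, 34, 33, 7, 34, 11]


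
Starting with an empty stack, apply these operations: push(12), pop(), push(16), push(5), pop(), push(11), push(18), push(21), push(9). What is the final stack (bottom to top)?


push(12) -> [12]
pop() returns 12 -> []
push(16) -> [16]
push(5) -> [16, 5]
pop() returns 5 -> [16]
push(11) -> [16, 11]
push(18) -> [16, 11, 18]
push(21) -> [16, 11, 18, 21]
push(9) -> [16, 11, 18, 21, 9]
Final stack (bottom to top): [16, 11, 18, 21, 9]


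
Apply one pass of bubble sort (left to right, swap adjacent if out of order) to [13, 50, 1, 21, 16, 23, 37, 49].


After one pass: [13, 1, 21, 16, 23, 37, 49, 50]


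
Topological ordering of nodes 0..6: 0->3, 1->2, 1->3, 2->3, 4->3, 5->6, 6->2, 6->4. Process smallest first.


Kahn's algorithm, process smallest node first
Order: [0, 1, 5, 6, 2, 4, 3]


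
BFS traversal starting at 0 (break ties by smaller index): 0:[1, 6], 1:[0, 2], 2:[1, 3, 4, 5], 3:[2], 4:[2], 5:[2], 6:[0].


BFS queue: start with [0]
Visit order: [0, 1, 6, 2, 3, 4, 5]


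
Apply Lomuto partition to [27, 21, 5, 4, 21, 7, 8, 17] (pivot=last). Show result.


Elements <= 17 go left of pivot.
Result: [5, 4, 7, 8, 17, 27, 21, 21], pivot at index 4


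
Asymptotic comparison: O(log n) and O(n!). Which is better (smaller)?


logarithmic grows slower than factorial
O(log n) is asymptotically smaller; O(n!) grows faster


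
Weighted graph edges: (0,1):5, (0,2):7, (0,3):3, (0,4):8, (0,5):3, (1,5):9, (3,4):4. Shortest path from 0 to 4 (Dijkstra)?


Dijkstra from 0:
Distances: {0: 0, 1: 5, 2: 7, 3: 3, 4: 7, 5: 3}
Shortest distance to 4 = 7, path = [0, 3, 4]


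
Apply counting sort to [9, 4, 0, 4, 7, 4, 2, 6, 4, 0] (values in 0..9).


Count array: [2, 0, 1, 0, 4, 0, 1, 1, 0, 1]
Reconstruct: [0, 0, 2, 4, 4, 4, 4, 6, 7, 9]


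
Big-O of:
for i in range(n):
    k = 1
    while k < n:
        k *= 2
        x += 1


Per nesting level: O(n) * O(log n) = O(n log n)
Complexity: O(n log n)


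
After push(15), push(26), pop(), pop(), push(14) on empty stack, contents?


push(15) -> [15]
push(26) -> [15, 26]
pop() returns 26 -> [15]
pop() returns 15 -> []
push(14) -> [14]
Final stack (bottom to top): [14]


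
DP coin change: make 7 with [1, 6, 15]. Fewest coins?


dp[0]=0; dp[i]=1+min(dp[i-c] for c in coins)
...dp[2]=2, dp[3]=3, dp[4]=4, dp[5]=5, dp[6]=1, dp[7]=2
Minimum coins for 7 = 2


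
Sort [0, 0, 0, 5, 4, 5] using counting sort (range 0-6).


Count array: [3, 0, 0, 0, 1, 2, 0]
Reconstruct: [0, 0, 0, 4, 5, 5]


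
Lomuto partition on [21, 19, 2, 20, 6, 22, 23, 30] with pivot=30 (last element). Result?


Elements <= 30 go left of pivot.
Result: [21, 19, 2, 20, 6, 22, 23, 30], pivot at index 7


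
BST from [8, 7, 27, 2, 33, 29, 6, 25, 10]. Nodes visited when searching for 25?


BST root = 8
Search for 25: compare at each node
Path: [8, 27, 25]


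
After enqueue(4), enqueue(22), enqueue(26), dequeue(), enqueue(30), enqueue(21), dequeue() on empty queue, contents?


enqueue(4) -> [4]
enqueue(22) -> [4, 22]
enqueue(26) -> [4, 22, 26]
dequeue() returns 4 -> [22, 26]
enqueue(30) -> [22, 26, 30]
enqueue(21) -> [22, 26, 30, 21]
dequeue() returns 22 -> [26, 30, 21]
Final queue (front to back): [26, 30, 21]


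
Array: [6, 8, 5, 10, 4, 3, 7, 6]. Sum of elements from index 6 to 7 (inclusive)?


Prefix sums: [0, 6, 14, 19, 29, 33, 36, 43, 49]
Sum[6..7] = prefix[8] - prefix[6] = 49 - 36 = 13


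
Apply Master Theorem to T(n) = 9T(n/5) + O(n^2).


a=9, b=5, c=2. log_5(9)=1.365 < c=2. Case 3: O(n^c) = O(n^2)
Complexity: O(n^2)


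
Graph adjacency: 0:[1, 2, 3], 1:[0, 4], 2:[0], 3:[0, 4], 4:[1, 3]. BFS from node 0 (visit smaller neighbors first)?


BFS queue: start with [0]
Visit order: [0, 1, 2, 3, 4]


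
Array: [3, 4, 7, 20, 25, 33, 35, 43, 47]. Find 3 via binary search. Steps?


Search for 3:
[0,8] mid=4 arr[4]=25
[0,3] mid=1 arr[1]=4
[0,0] mid=0 arr[0]=3
Total: 3 comparisons


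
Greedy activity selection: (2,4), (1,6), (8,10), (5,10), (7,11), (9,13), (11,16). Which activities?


Greedy: pick earliest-ending, then skip overlaps.
Selected (3 activities): [(2, 4), (8, 10), (11, 16)]


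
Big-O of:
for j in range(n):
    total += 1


Per nesting level: O(n) = O(n)
Complexity: O(n)


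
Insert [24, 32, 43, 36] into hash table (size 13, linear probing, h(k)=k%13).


Insertions: 24->slot 11; 32->slot 6; 43->slot 4; 36->slot 10
Table: [None, None, None, None, 43, None, 32, None, None, None, 36, 24, None]


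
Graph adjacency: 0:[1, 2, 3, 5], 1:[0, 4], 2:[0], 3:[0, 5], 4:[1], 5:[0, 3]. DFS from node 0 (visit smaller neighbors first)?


DFS stack-based: start with [0]
Visit order: [0, 1, 4, 2, 3, 5]


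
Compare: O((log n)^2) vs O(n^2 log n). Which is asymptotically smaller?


polylogarithmic grows slower than n^2 log n
O((log n)^2) is asymptotically smaller; O(n^2 log n) grows faster


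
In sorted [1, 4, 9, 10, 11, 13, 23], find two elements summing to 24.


Two pointers: lo=0, hi=6
Found pair: (1, 23) summing to 24


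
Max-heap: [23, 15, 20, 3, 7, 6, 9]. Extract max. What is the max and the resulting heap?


Max = 23
Replace root with last, heapify down
Resulting heap: [20, 15, 9, 3, 7, 6]


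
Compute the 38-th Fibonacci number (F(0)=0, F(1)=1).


F(n)=F(n-1)+F(n-2)
...F(36)=14930352, F(37)=24157817, F(38)=39088169


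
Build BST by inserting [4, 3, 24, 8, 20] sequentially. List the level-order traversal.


Root = 4; build tree by BST insertion.
Level-Order traversal: [4, 3, 24, 8, 20]


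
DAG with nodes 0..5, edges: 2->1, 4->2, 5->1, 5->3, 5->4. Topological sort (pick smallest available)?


Kahn's algorithm, process smallest node first
Order: [0, 5, 3, 4, 2, 1]


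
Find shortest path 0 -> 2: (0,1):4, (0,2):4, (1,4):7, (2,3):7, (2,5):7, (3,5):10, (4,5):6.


Dijkstra from 0:
Distances: {0: 0, 1: 4, 2: 4, 3: 11, 4: 11, 5: 11}
Shortest distance to 2 = 4, path = [0, 2]


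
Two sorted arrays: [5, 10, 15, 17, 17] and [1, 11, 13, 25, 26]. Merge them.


Compare heads, take smaller each step.
Merged: [1, 5, 10, 11, 13, 15, 17, 17, 25, 26]


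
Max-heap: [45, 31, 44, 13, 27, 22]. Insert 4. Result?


Append 4: [45, 31, 44, 13, 27, 22, 4]
Bubble up: no swaps needed
Result: [45, 31, 44, 13, 27, 22, 4]


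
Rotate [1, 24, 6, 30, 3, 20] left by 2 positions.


Left rotate by 2: [6, 30, 3, 20, 1, 24]


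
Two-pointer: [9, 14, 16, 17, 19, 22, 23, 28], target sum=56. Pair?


Two pointers: lo=0, hi=7
No pair sums to 56


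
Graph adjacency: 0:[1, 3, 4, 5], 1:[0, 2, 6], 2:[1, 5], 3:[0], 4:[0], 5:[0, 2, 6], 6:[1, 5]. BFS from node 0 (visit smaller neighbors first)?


BFS queue: start with [0]
Visit order: [0, 1, 3, 4, 5, 2, 6]


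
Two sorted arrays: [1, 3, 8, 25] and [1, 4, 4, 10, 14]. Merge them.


Compare heads, take smaller each step.
Merged: [1, 1, 3, 4, 4, 8, 10, 14, 25]


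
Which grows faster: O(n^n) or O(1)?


constant grows slower than n^n
O(1) is asymptotically smaller; O(n^n) grows faster


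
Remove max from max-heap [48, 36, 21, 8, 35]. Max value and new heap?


Max = 48
Replace root with last, heapify down
Resulting heap: [36, 35, 21, 8]


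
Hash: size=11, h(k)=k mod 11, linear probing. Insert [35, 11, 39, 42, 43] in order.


Insertions: 35->slot 2; 11->slot 0; 39->slot 6; 42->slot 9; 43->slot 10
Table: [11, None, 35, None, None, None, 39, None, None, 42, 43]


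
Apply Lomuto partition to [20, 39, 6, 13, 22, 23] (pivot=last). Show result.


Elements <= 23 go left of pivot.
Result: [20, 6, 13, 22, 23, 39], pivot at index 4


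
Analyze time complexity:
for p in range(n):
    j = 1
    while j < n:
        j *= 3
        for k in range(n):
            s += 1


Per nesting level: O(n) * O(log n) * O(n) = O(n^2 log n)
Complexity: O(n^2 log n)


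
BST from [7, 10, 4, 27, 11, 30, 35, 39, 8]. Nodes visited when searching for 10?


BST root = 7
Search for 10: compare at each node
Path: [7, 10]


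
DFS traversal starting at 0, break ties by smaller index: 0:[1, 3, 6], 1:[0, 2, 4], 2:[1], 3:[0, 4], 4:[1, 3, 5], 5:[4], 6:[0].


DFS stack-based: start with [0]
Visit order: [0, 1, 2, 4, 3, 5, 6]


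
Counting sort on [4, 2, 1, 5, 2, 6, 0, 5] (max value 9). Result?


Count array: [1, 1, 2, 0, 1, 2, 1, 0, 0, 0]
Reconstruct: [0, 1, 2, 2, 4, 5, 5, 6]


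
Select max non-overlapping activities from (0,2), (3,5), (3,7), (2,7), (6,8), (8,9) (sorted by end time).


Greedy: pick earliest-ending, then skip overlaps.
Selected (4 activities): [(0, 2), (3, 5), (6, 8), (8, 9)]


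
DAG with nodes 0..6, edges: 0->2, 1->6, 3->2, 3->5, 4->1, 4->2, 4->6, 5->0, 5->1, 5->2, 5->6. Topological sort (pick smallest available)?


Kahn's algorithm, process smallest node first
Order: [3, 4, 5, 0, 1, 2, 6]


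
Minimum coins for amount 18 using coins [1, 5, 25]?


dp[0]=0; dp[i]=1+min(dp[i-c] for c in coins)
...dp[13]=5, dp[14]=6, dp[15]=3, dp[16]=4, dp[17]=5, dp[18]=6
Minimum coins for 18 = 6


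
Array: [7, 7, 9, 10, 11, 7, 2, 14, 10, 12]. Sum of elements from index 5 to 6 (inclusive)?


Prefix sums: [0, 7, 14, 23, 33, 44, 51, 53, 67, 77, 89]
Sum[5..6] = prefix[7] - prefix[5] = 53 - 44 = 9


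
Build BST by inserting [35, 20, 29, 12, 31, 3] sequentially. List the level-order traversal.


Root = 35; build tree by BST insertion.
Level-Order traversal: [35, 20, 12, 29, 3, 31]


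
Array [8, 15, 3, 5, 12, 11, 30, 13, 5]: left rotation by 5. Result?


Left rotate by 5: [11, 30, 13, 5, 8, 15, 3, 5, 12]


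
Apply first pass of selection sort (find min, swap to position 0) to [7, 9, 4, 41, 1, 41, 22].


After one pass: [1, 9, 4, 41, 7, 41, 22]


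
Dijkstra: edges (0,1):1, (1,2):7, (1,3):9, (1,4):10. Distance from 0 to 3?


Dijkstra from 0:
Distances: {0: 0, 1: 1, 2: 8, 3: 10, 4: 11}
Shortest distance to 3 = 10, path = [0, 1, 3]


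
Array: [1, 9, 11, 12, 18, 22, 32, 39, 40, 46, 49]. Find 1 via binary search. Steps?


Search for 1:
[0,10] mid=5 arr[5]=22
[0,4] mid=2 arr[2]=11
[0,1] mid=0 arr[0]=1
Total: 3 comparisons


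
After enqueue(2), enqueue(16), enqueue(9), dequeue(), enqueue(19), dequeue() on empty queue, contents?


enqueue(2) -> [2]
enqueue(16) -> [2, 16]
enqueue(9) -> [2, 16, 9]
dequeue() returns 2 -> [16, 9]
enqueue(19) -> [16, 9, 19]
dequeue() returns 16 -> [9, 19]
Final queue (front to back): [9, 19]


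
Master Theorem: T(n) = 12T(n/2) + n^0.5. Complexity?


a=12, b=2, c=0.5. log_2(12)=3.585 > c=0.5. Case 1: O(n^log_b(a)) = O(n^3.585)
Complexity: O(n^3.585)


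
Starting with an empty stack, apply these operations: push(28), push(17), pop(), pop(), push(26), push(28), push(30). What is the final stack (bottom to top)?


push(28) -> [28]
push(17) -> [28, 17]
pop() returns 17 -> [28]
pop() returns 28 -> []
push(26) -> [26]
push(28) -> [26, 28]
push(30) -> [26, 28, 30]
Final stack (bottom to top): [26, 28, 30]


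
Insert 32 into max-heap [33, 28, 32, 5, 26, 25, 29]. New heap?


Append 32: [33, 28, 32, 5, 26, 25, 29, 32]
Bubble up: swap idx 7(32) with idx 3(5); swap idx 3(32) with idx 1(28)
Result: [33, 32, 32, 28, 26, 25, 29, 5]


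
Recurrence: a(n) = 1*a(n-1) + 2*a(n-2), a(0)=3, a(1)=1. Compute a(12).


Build bottom-up:
...a(10)=1367, a(11)=2729, a(12)=1*2729+2*1367=5463


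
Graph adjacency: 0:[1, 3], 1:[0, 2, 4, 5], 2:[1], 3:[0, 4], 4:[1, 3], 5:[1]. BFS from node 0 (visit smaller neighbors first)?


BFS queue: start with [0]
Visit order: [0, 1, 3, 2, 4, 5]


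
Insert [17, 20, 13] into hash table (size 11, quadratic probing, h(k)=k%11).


Insertions: 17->slot 6; 20->slot 9; 13->slot 2
Table: [None, None, 13, None, None, None, 17, None, None, 20, None]


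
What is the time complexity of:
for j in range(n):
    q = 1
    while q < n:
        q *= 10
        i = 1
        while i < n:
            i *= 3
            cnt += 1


Per nesting level: O(n) * O(log n) * O(log n) = O(n (log n)^2)
Complexity: O(n (log n)^2)


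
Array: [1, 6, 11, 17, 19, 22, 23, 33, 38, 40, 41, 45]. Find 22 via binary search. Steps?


Search for 22:
[0,11] mid=5 arr[5]=22
Total: 1 comparisons


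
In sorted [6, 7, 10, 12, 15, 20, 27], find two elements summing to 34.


Two pointers: lo=0, hi=6
Found pair: (7, 27) summing to 34


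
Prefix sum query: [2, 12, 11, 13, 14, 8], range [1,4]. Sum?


Prefix sums: [0, 2, 14, 25, 38, 52, 60]
Sum[1..4] = prefix[5] - prefix[1] = 52 - 2 = 50


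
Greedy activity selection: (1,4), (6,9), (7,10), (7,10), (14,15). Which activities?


Greedy: pick earliest-ending, then skip overlaps.
Selected (3 activities): [(1, 4), (6, 9), (14, 15)]


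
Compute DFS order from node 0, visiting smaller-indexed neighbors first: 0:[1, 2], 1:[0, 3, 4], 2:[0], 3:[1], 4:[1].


DFS stack-based: start with [0]
Visit order: [0, 1, 3, 4, 2]


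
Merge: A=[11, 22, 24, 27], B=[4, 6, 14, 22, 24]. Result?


Compare heads, take smaller each step.
Merged: [4, 6, 11, 14, 22, 22, 24, 24, 27]


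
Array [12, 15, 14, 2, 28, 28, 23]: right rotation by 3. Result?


Right rotate by 3: [28, 28, 23, 12, 15, 14, 2]


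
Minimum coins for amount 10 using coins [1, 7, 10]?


dp[0]=0; dp[i]=1+min(dp[i-c] for c in coins)
...dp[5]=5, dp[6]=6, dp[7]=1, dp[8]=2, dp[9]=3, dp[10]=1
Minimum coins for 10 = 1


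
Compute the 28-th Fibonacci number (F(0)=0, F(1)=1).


F(n)=F(n-1)+F(n-2)
...F(26)=121393, F(27)=196418, F(28)=317811


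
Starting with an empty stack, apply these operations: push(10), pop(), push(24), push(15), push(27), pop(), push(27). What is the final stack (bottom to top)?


push(10) -> [10]
pop() returns 10 -> []
push(24) -> [24]
push(15) -> [24, 15]
push(27) -> [24, 15, 27]
pop() returns 27 -> [24, 15]
push(27) -> [24, 15, 27]
Final stack (bottom to top): [24, 15, 27]


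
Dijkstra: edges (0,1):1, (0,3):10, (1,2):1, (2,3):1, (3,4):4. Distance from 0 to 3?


Dijkstra from 0:
Distances: {0: 0, 1: 1, 2: 2, 3: 3, 4: 7}
Shortest distance to 3 = 3, path = [0, 1, 2, 3]


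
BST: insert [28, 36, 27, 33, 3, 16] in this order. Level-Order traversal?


Root = 28; build tree by BST insertion.
Level-Order traversal: [28, 27, 36, 3, 33, 16]


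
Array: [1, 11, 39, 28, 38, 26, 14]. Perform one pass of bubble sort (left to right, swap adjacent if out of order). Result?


After one pass: [1, 11, 28, 38, 26, 14, 39]


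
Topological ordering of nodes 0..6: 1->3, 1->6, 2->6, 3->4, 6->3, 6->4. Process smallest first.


Kahn's algorithm, process smallest node first
Order: [0, 1, 2, 5, 6, 3, 4]


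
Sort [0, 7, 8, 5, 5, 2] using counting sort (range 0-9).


Count array: [1, 0, 1, 0, 0, 2, 0, 1, 1, 0]
Reconstruct: [0, 2, 5, 5, 7, 8]


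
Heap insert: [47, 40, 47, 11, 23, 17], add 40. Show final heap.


Append 40: [47, 40, 47, 11, 23, 17, 40]
Bubble up: no swaps needed
Result: [47, 40, 47, 11, 23, 17, 40]


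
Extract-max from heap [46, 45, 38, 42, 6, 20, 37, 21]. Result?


Max = 46
Replace root with last, heapify down
Resulting heap: [45, 42, 38, 21, 6, 20, 37]


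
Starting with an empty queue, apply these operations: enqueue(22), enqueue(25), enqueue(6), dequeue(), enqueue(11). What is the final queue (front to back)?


enqueue(22) -> [22]
enqueue(25) -> [22, 25]
enqueue(6) -> [22, 25, 6]
dequeue() returns 22 -> [25, 6]
enqueue(11) -> [25, 6, 11]
Final queue (front to back): [25, 6, 11]


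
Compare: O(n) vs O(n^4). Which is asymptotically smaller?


linear grows slower than quartic
O(n) is asymptotically smaller; O(n^4) grows faster


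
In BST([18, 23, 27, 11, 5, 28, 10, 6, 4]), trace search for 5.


BST root = 18
Search for 5: compare at each node
Path: [18, 11, 5]


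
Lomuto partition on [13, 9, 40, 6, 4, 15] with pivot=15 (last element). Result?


Elements <= 15 go left of pivot.
Result: [13, 9, 6, 4, 15, 40], pivot at index 4


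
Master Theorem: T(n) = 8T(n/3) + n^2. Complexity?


a=8, b=3, c=2. log_3(8)=1.893 < c=2. Case 3: O(n^c) = O(n^2)
Complexity: O(n^2)


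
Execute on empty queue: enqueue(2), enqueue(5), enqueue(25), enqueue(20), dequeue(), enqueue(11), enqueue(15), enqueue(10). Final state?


enqueue(2) -> [2]
enqueue(5) -> [2, 5]
enqueue(25) -> [2, 5, 25]
enqueue(20) -> [2, 5, 25, 20]
dequeue() returns 2 -> [5, 25, 20]
enqueue(11) -> [5, 25, 20, 11]
enqueue(15) -> [5, 25, 20, 11, 15]
enqueue(10) -> [5, 25, 20, 11, 15, 10]
Final queue (front to back): [5, 25, 20, 11, 15, 10]
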